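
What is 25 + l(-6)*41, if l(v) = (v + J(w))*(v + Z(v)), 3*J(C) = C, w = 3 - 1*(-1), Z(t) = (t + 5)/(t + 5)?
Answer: 2945/3 ≈ 981.67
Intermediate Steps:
Z(t) = 1 (Z(t) = (5 + t)/(5 + t) = 1)
w = 4 (w = 3 + 1 = 4)
J(C) = C/3
l(v) = (1 + v)*(4/3 + v) (l(v) = (v + (1/3)*4)*(v + 1) = (v + 4/3)*(1 + v) = (4/3 + v)*(1 + v) = (1 + v)*(4/3 + v))
25 + l(-6)*41 = 25 + (4/3 + (-6)**2 + (7/3)*(-6))*41 = 25 + (4/3 + 36 - 14)*41 = 25 + (70/3)*41 = 25 + 2870/3 = 2945/3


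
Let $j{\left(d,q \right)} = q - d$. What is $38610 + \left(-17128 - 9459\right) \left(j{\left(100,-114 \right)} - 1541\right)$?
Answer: $46698795$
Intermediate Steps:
$38610 + \left(-17128 - 9459\right) \left(j{\left(100,-114 \right)} - 1541\right) = 38610 + \left(-17128 - 9459\right) \left(\left(-114 - 100\right) - 1541\right) = 38610 - 26587 \left(\left(-114 - 100\right) - 1541\right) = 38610 - 26587 \left(-214 - 1541\right) = 38610 - -46660185 = 38610 + 46660185 = 46698795$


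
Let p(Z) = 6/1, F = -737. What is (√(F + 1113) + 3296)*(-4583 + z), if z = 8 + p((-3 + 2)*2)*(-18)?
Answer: -15435168 - 9366*√94 ≈ -1.5526e+7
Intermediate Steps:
p(Z) = 6 (p(Z) = 6*1 = 6)
z = -100 (z = 8 + 6*(-18) = 8 - 108 = -100)
(√(F + 1113) + 3296)*(-4583 + z) = (√(-737 + 1113) + 3296)*(-4583 - 100) = (√376 + 3296)*(-4683) = (2*√94 + 3296)*(-4683) = (3296 + 2*√94)*(-4683) = -15435168 - 9366*√94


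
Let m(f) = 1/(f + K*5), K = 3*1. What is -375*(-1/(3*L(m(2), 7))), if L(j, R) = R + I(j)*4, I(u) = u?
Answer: 2125/123 ≈ 17.276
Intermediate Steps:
K = 3
m(f) = 1/(15 + f) (m(f) = 1/(f + 3*5) = 1/(f + 15) = 1/(15 + f))
L(j, R) = R + 4*j (L(j, R) = R + j*4 = R + 4*j)
-375*(-1/(3*L(m(2), 7))) = -375*(-1/(3*(7 + 4/(15 + 2)))) = -375*(-1/(3*(7 + 4/17))) = -375/((123/17)*(-3)) = -375/(-369/17) = -375*(-17/369) = 2125/123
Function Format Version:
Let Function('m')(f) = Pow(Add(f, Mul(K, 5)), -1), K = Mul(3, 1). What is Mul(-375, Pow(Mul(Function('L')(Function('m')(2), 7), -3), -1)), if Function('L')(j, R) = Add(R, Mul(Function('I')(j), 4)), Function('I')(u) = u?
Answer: Rational(2125, 123) ≈ 17.276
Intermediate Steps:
K = 3
Function('m')(f) = Pow(Add(15, f), -1) (Function('m')(f) = Pow(Add(f, Mul(3, 5)), -1) = Pow(Add(f, 15), -1) = Pow(Add(15, f), -1))
Function('L')(j, R) = Add(R, Mul(4, j)) (Function('L')(j, R) = Add(R, Mul(j, 4)) = Add(R, Mul(4, j)))
Mul(-375, Pow(Mul(Function('L')(Function('m')(2), 7), -3), -1)) = Mul(-375, Pow(Mul(Add(7, Mul(4, Pow(Add(15, 2), -1))), -3), -1)) = Mul(-375, Pow(Mul(Add(7, Mul(4, Pow(17, -1))), -3), -1)) = Mul(-375, Pow(Mul(Add(7, Mul(4, Rational(1, 17))), -3), -1)) = Mul(-375, Pow(Mul(Add(7, Rational(4, 17)), -3), -1)) = Mul(-375, Pow(Mul(Rational(123, 17), -3), -1)) = Mul(-375, Pow(Rational(-369, 17), -1)) = Mul(-375, Rational(-17, 369)) = Rational(2125, 123)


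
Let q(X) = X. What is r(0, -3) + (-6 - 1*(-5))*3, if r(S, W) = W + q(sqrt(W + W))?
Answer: -6 + I*sqrt(6) ≈ -6.0 + 2.4495*I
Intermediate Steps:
r(S, W) = W + sqrt(2)*sqrt(W) (r(S, W) = W + sqrt(W + W) = W + sqrt(2*W) = W + sqrt(2)*sqrt(W))
r(0, -3) + (-6 - 1*(-5))*3 = (-3 + sqrt(2)*sqrt(-3)) + (-6 - 1*(-5))*3 = (-3 + sqrt(2)*(I*sqrt(3))) + (-6 + 5)*3 = (-3 + I*sqrt(6)) - 1*3 = (-3 + I*sqrt(6)) - 3 = -6 + I*sqrt(6)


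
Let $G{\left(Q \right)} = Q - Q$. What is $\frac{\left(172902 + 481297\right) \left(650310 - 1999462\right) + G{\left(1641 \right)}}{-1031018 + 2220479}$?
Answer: $- \frac{9699053728}{13071} \approx -7.4203 \cdot 10^{5}$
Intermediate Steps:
$G{\left(Q \right)} = 0$
$\frac{\left(172902 + 481297\right) \left(650310 - 1999462\right) + G{\left(1641 \right)}}{-1031018 + 2220479} = \frac{\left(172902 + 481297\right) \left(650310 - 1999462\right) + 0}{-1031018 + 2220479} = \frac{654199 \left(-1349152\right) + 0}{1189461} = \left(-882613889248 + 0\right) \frac{1}{1189461} = \left(-882613889248\right) \frac{1}{1189461} = - \frac{9699053728}{13071}$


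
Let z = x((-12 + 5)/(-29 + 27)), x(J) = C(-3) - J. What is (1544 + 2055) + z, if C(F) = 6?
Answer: 7203/2 ≈ 3601.5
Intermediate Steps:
x(J) = 6 - J
z = 5/2 (z = 6 - (-12 + 5)/(-29 + 27) = 6 - (-7)/(-2) = 6 - (-7)*(-1)/2 = 6 - 1*7/2 = 6 - 7/2 = 5/2 ≈ 2.5000)
(1544 + 2055) + z = (1544 + 2055) + 5/2 = 3599 + 5/2 = 7203/2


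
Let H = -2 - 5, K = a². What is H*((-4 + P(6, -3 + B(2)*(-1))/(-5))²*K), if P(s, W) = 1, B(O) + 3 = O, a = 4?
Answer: -49392/25 ≈ -1975.7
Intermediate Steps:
B(O) = -3 + O
K = 16 (K = 4² = 16)
H = -7
H*((-4 + P(6, -3 + B(2)*(-1))/(-5))²*K) = -7*(-4 + 1/(-5))²*16 = -7*(-4 + 1*(-⅕))²*16 = -7*(-4 - ⅕)²*16 = -7*(-21/5)²*16 = -3087*16/25 = -7*7056/25 = -49392/25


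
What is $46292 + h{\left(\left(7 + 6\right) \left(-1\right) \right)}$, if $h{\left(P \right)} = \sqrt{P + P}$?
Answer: $46292 + i \sqrt{26} \approx 46292.0 + 5.099 i$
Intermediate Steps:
$h{\left(P \right)} = \sqrt{2} \sqrt{P}$ ($h{\left(P \right)} = \sqrt{2 P} = \sqrt{2} \sqrt{P}$)
$46292 + h{\left(\left(7 + 6\right) \left(-1\right) \right)} = 46292 + \sqrt{2} \sqrt{\left(7 + 6\right) \left(-1\right)} = 46292 + \sqrt{2} \sqrt{13 \left(-1\right)} = 46292 + \sqrt{2} \sqrt{-13} = 46292 + \sqrt{2} i \sqrt{13} = 46292 + i \sqrt{26}$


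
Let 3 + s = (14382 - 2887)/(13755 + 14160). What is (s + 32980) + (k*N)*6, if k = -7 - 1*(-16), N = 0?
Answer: 184112890/5583 ≈ 32977.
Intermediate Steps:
s = -14450/5583 (s = -3 + (14382 - 2887)/(13755 + 14160) = -3 + 11495/27915 = -3 + 11495*(1/27915) = -3 + 2299/5583 = -14450/5583 ≈ -2.5882)
k = 9 (k = -7 + 16 = 9)
(s + 32980) + (k*N)*6 = (-14450/5583 + 32980) + (9*0)*6 = 184112890/5583 + 0*6 = 184112890/5583 + 0 = 184112890/5583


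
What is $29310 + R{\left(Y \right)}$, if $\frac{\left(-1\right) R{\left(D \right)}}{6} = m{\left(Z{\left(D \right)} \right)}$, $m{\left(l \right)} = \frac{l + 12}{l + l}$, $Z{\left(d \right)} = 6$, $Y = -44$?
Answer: $29301$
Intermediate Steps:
$m{\left(l \right)} = \frac{12 + l}{2 l}$
$R{\left(D \right)} = -9$ ($R{\left(D \right)} = - 6 \frac{12 + 6}{2 \cdot 6} = - 6 \cdot \frac{1}{2} \cdot \frac{1}{6} \cdot 18 = \left(-6\right) \frac{3}{2} = -9$)
$29310 + R{\left(Y \right)} = 29310 - 9 = 29301$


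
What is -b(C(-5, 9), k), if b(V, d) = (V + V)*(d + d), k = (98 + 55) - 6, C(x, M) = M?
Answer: -5292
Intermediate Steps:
k = 147 (k = 153 - 6 = 147)
b(V, d) = 4*V*d (b(V, d) = (2*V)*(2*d) = 4*V*d)
-b(C(-5, 9), k) = -4*9*147 = -1*5292 = -5292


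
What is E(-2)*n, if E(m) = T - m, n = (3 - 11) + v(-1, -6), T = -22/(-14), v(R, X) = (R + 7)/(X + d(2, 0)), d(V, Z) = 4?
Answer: -275/7 ≈ -39.286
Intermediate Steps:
v(R, X) = (7 + R)/(4 + X) (v(R, X) = (R + 7)/(X + 4) = (7 + R)/(4 + X))
T = 11/7 (T = -22*(-1/14) = 11/7 ≈ 1.5714)
n = -11 (n = (3 - 11) + (7 - 1)/(4 - 6) = -8 + 6/(-2) = -8 - ½*6 = -8 - 3 = -11)
E(m) = 11/7 - m
E(-2)*n = (11/7 - 1*(-2))*(-11) = (11/7 + 2)*(-11) = (25/7)*(-11) = -275/7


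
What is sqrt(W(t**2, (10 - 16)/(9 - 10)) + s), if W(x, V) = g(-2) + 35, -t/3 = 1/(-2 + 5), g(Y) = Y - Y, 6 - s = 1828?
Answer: I*sqrt(1787) ≈ 42.273*I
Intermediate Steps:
s = -1822 (s = 6 - 1*1828 = 6 - 1828 = -1822)
g(Y) = 0
t = -1 (t = -3/(-2 + 5) = -3/3 = -3*1/3 = -1)
W(x, V) = 35 (W(x, V) = 0 + 35 = 35)
sqrt(W(t**2, (10 - 16)/(9 - 10)) + s) = sqrt(35 - 1822) = sqrt(-1787) = I*sqrt(1787)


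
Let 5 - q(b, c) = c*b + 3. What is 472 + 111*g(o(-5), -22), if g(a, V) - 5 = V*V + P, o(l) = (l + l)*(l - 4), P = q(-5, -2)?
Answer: 53863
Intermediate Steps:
q(b, c) = 2 - b*c (q(b, c) = 5 - (c*b + 3) = 5 - (b*c + 3) = 5 - (3 + b*c) = 5 + (-3 - b*c) = 2 - b*c)
P = -8 (P = 2 - 1*(-5)*(-2) = 2 - 10 = -8)
o(l) = 2*l*(-4 + l) (o(l) = (2*l)*(-4 + l) = 2*l*(-4 + l))
g(a, V) = -3 + V² (g(a, V) = 5 + (V*V - 8) = 5 + (V² - 8) = 5 + (-8 + V²) = -3 + V²)
472 + 111*g(o(-5), -22) = 472 + 111*(-3 + (-22)²) = 472 + 111*(-3 + 484) = 472 + 111*481 = 472 + 53391 = 53863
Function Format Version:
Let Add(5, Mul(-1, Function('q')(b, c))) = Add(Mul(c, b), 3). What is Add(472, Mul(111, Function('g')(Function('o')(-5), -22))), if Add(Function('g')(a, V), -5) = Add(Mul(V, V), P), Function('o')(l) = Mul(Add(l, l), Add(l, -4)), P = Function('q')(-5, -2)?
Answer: 53863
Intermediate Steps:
Function('q')(b, c) = Add(2, Mul(-1, b, c)) (Function('q')(b, c) = Add(5, Mul(-1, Add(Mul(c, b), 3))) = Add(5, Mul(-1, Add(Mul(b, c), 3))) = Add(5, Mul(-1, Add(3, Mul(b, c)))) = Add(5, Add(-3, Mul(-1, b, c))) = Add(2, Mul(-1, b, c)))
P = -8 (P = Add(2, Mul(-1, -5, -2)) = Add(2, -10) = -8)
Function('o')(l) = Mul(2, l, Add(-4, l)) (Function('o')(l) = Mul(Mul(2, l), Add(-4, l)) = Mul(2, l, Add(-4, l)))
Function('g')(a, V) = Add(-3, Pow(V, 2)) (Function('g')(a, V) = Add(5, Add(Mul(V, V), -8)) = Add(5, Add(Pow(V, 2), -8)) = Add(5, Add(-8, Pow(V, 2))) = Add(-3, Pow(V, 2)))
Add(472, Mul(111, Function('g')(Function('o')(-5), -22))) = Add(472, Mul(111, Add(-3, Pow(-22, 2)))) = Add(472, Mul(111, Add(-3, 484))) = Add(472, Mul(111, 481)) = Add(472, 53391) = 53863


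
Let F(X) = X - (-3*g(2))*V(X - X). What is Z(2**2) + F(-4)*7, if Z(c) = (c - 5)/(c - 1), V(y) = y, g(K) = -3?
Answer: -85/3 ≈ -28.333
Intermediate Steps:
F(X) = X (F(X) = X - (-3*(-3))*(X - X) = X - 9*0 = X - 1*0 = X + 0 = X)
Z(c) = (-5 + c)/(-1 + c)
Z(2**2) + F(-4)*7 = (-5 + 2**2)/(-1 + 2**2) - 4*7 = (-5 + 4)/(-1 + 4) - 28 = -1/3 - 28 = -85/3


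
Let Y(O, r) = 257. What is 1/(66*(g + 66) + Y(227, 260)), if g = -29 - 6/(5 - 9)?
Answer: 1/2798 ≈ 0.00035740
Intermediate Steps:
g = -55/2 (g = -29 - 6/(-4) = -29 - (-1)*6/4 = -29 - 1*(-3/2) = -29 + 3/2 = -55/2 ≈ -27.500)
1/(66*(g + 66) + Y(227, 260)) = 1/(66*(-55/2 + 66) + 257) = 1/(66*(77/2) + 257) = 1/(2541 + 257) = 1/2798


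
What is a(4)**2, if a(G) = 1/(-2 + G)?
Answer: 1/4 ≈ 0.25000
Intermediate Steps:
a(4)**2 = (1/(-2 + 4))**2 = (1/2)**2 = 1/4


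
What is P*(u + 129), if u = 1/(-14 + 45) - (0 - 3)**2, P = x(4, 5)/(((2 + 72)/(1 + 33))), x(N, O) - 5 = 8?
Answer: 822341/1147 ≈ 716.95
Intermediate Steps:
x(N, O) = 13 (x(N, O) = 5 + 8 = 13)
P = 221/37 (P = 13/(((2 + 72)/(1 + 33))) = 13/((74/34)) = 13/((74*(1/34))) = 13/(37/17) = 13*(17/37) = 221/37 ≈ 5.9730)
u = -278/31 (u = 1/31 - 1*(-3)**2 = 1/31 - 1*9 = 1/31 - 9 = -278/31 ≈ -8.9677)
P*(u + 129) = 221*(-278/31 + 129)/37 = (221/37)*(3721/31) = 822341/1147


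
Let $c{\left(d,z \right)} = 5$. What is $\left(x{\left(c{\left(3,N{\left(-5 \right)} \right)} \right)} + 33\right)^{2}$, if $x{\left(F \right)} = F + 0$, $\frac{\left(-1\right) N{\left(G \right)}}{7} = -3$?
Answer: $1444$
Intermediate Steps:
$N{\left(G \right)} = 21$ ($N{\left(G \right)} = \left(-7\right) \left(-3\right) = 21$)
$x{\left(F \right)} = F$
$\left(x{\left(c{\left(3,N{\left(-5 \right)} \right)} \right)} + 33\right)^{2} = \left(5 + 33\right)^{2} = 38^{2} = 1444$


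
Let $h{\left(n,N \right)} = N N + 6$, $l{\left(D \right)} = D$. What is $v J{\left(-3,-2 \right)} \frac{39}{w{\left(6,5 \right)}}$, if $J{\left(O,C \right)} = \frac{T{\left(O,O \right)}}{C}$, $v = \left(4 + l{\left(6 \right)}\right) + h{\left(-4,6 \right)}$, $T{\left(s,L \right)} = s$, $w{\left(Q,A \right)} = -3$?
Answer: $-1014$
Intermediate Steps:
$h{\left(n,N \right)} = 6 + N^{2}$ ($h{\left(n,N \right)} = N^{2} + 6 = 6 + N^{2}$)
$v = 52$ ($v = \left(4 + 6\right) + \left(6 + 6^{2}\right) = 10 + \left(6 + 36\right) = 10 + 42 = 52$)
$J{\left(O,C \right)} = \frac{O}{C}$
$v J{\left(-3,-2 \right)} \frac{39}{w{\left(6,5 \right)}} = 52 \left(- \frac{3}{-2}\right) \frac{39}{-3} = 52 \left(\left(-3\right) \left(- \frac{1}{2}\right)\right) 39 \left(- \frac{1}{3}\right) = 52 \cdot \frac{3}{2} \left(-13\right) = 78 \left(-13\right) = -1014$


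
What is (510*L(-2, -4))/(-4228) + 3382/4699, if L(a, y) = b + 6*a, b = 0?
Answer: 10764244/4966843 ≈ 2.1672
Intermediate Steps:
L(a, y) = 6*a (L(a, y) = 0 + 6*a = 6*a)
(510*L(-2, -4))/(-4228) + 3382/4699 = (510*(6*(-2)))/(-4228) + 3382/4699 = (510*(-12))*(-1/4228) + 3382*(1/4699) = -6120*(-1/4228) + 3382/4699 = 1530/1057 + 3382/4699 = 10764244/4966843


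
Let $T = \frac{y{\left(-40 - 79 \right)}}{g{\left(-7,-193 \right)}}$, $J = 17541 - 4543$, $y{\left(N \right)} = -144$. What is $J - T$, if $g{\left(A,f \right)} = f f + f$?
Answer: $\frac{10034459}{772} \approx 12998.0$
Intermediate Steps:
$g{\left(A,f \right)} = f + f^{2}$ ($g{\left(A,f \right)} = f^{2} + f = f + f^{2}$)
$J = 12998$ ($J = 17541 - 4543 = 12998$)
$T = - \frac{3}{772}$ ($T = - \frac{144}{\left(-193\right) \left(1 - 193\right)} = - \frac{144}{\left(-193\right) \left(-192\right)} = - \frac{144}{37056} = \left(-144\right) \frac{1}{37056} = - \frac{3}{772} \approx -0.003886$)
$J - T = 12998 - - \frac{3}{772} = 12998 + \frac{3}{772} = \frac{10034459}{772}$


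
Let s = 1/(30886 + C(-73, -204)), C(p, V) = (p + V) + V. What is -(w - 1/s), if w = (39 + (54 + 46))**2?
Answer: 11084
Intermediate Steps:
C(p, V) = p + 2*V (C(p, V) = (V + p) + V = p + 2*V)
s = 1/30405 (s = 1/(30886 + (-73 + 2*(-204))) = 1/(30886 + (-73 - 408)) = 1/(30886 - 481) = 1/30405 ≈ 3.2889e-5)
w = 19321 (w = (39 + 100)**2 = 139**2 = 19321)
-(w - 1/s) = -(19321 - 1/1/30405) = -(19321 - 1*30405) = -(19321 - 30405) = -1*(-11084) = 11084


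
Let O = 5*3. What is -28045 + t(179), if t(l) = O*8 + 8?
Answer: -27917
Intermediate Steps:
O = 15
t(l) = 128 (t(l) = 15*8 + 8 = 120 + 8 = 128)
-28045 + t(179) = -28045 + 128 = -27917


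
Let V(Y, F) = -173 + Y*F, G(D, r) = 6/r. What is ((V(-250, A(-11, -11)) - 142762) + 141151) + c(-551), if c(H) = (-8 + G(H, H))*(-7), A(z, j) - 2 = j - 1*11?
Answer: 1802914/551 ≈ 3272.1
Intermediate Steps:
A(z, j) = -9 + j (A(z, j) = 2 + (j - 1*11) = 2 + (j - 11) = 2 + (-11 + j) = -9 + j)
V(Y, F) = -173 + F*Y
c(H) = 56 - 42/H (c(H) = (-8 + 6/H)*(-7) = 56 - 42/H)
((V(-250, A(-11, -11)) - 142762) + 141151) + c(-551) = (((-173 + (-9 - 11)*(-250)) - 142762) + 141151) + (56 - 42/(-551)) = (((-173 - 20*(-250)) - 142762) + 141151) + (56 - 42*(-1/551)) = (((-173 + 5000) - 142762) + 141151) + (56 + 42/551) = ((4827 - 142762) + 141151) + 30898/551 = (-137935 + 141151) + 30898/551 = 3216 + 30898/551 = 1802914/551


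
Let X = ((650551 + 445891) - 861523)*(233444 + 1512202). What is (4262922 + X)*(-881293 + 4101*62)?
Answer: -257138939378635476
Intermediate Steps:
X = 410085412674 (X = (1096442 - 861523)*1745646 = 234919*1745646 = 410085412674)
(4262922 + X)*(-881293 + 4101*62) = (4262922 + 410085412674)*(-881293 + 4101*62) = 410089675596*(-881293 + 254262) = 410089675596*(-627031) = -257138939378635476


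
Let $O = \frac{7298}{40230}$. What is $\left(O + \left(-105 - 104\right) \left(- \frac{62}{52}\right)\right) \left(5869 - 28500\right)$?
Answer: $- \frac{2951534092129}{522990} \approx -5.6436 \cdot 10^{6}$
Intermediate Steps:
$O = \frac{3649}{20115}$ ($O = 7298 \cdot \frac{1}{40230} = \frac{3649}{20115} \approx 0.18141$)
$\left(O + \left(-105 - 104\right) \left(- \frac{62}{52}\right)\right) \left(5869 - 28500\right) = \left(\frac{3649}{20115} + \left(-105 - 104\right) \left(- \frac{62}{52}\right)\right) \left(5869 - 28500\right) = \left(\frac{3649}{20115} - 209 \left(\left(-62\right) \frac{1}{52}\right)\right) \left(-22631\right) = \left(\frac{3649}{20115} - - \frac{6479}{26}\right) \left(-22631\right) = \left(\frac{3649}{20115} + \frac{6479}{26}\right) \left(-22631\right) = \frac{130419959}{522990} \left(-22631\right) = - \frac{2951534092129}{522990}$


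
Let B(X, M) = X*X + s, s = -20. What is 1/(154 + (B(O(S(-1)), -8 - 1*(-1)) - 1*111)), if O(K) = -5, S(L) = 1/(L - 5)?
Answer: 1/48 ≈ 0.020833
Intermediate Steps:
S(L) = 1/(-5 + L)
B(X, M) = -20 + X**2 (B(X, M) = X*X - 20 = X**2 - 20 = -20 + X**2)
1/(154 + (B(O(S(-1)), -8 - 1*(-1)) - 1*111)) = 1/(154 + ((-20 + (-5)**2) - 1*111)) = 1/(154 + ((-20 + 25) - 111)) = 1/(154 + (5 - 111)) = 1/(154 - 106) = 1/48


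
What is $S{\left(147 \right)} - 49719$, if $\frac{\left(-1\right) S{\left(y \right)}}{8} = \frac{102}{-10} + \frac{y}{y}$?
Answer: $- \frac{248227}{5} \approx -49645.0$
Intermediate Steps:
$S{\left(y \right)} = \frac{368}{5}$ ($S{\left(y \right)} = - 8 \left(\frac{102}{-10} + \frac{y}{y}\right) = - 8 \left(102 \left(- \frac{1}{10}\right) + 1\right) = - 8 \left(- \frac{51}{5} + 1\right) = \left(-8\right) \left(- \frac{46}{5}\right) = \frac{368}{5}$)
$S{\left(147 \right)} - 49719 = \frac{368}{5} - 49719 = - \frac{248227}{5}$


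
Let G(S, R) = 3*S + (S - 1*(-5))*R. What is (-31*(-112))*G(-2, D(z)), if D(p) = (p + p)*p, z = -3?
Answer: 166656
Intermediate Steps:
D(p) = 2*p² (D(p) = (2*p)*p = 2*p²)
G(S, R) = 3*S + R*(5 + S) (G(S, R) = 3*S + (S + 5)*R = 3*S + (5 + S)*R = 3*S + R*(5 + S))
(-31*(-112))*G(-2, D(z)) = (-31*(-112))*(3*(-2) + 5*(2*(-3)²) + (2*(-3)²)*(-2)) = 3472*(-6 + 5*(2*9) + (2*9)*(-2)) = 3472*(-6 + 5*18 + 18*(-2)) = 3472*(-6 + 90 - 36) = 3472*48 = 166656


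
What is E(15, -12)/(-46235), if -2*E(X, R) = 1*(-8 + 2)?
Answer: -3/46235 ≈ -6.4886e-5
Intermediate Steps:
E(X, R) = 3 (E(X, R) = -(-8 + 2)/2 = -(-6)/2 = -½*(-6) = 3)
E(15, -12)/(-46235) = 3/(-46235) = 3*(-1/46235) = -3/46235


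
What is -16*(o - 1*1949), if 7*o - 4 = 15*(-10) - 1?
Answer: 31520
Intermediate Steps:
o = -21 (o = 4/7 + (15*(-10) - 1)/7 = 4/7 + (-150 - 1)/7 = 4/7 + (⅐)*(-151) = 4/7 - 151/7 = -21)
-16*(o - 1*1949) = -16*(-21 - 1*1949) = -16*(-21 - 1949) = -16*(-1970) = 31520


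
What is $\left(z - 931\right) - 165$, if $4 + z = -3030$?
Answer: $-4130$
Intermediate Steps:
$z = -3034$ ($z = -4 - 3030 = -3034$)
$\left(z - 931\right) - 165 = \left(-3034 - 931\right) - 165 = -3965 - 165 = -4130$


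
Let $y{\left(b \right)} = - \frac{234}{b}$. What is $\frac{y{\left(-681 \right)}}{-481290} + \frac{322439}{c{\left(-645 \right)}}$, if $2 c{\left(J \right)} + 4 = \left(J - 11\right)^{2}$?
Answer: $\frac{5871226078237}{3917915736630} \approx 1.4986$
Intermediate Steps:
$c{\left(J \right)} = -2 + \frac{\left(-11 + J\right)^{2}}{2}$ ($c{\left(J \right)} = -2 + \frac{\left(J - 11\right)^{2}}{2} = -2 + \frac{\left(-11 + J\right)^{2}}{2}$)
$\frac{y{\left(-681 \right)}}{-481290} + \frac{322439}{c{\left(-645 \right)}} = \frac{\left(-234\right) \frac{1}{-681}}{-481290} + \frac{322439}{-2 + \frac{\left(-11 - 645\right)^{2}}{2}} = \left(-234\right) \left(- \frac{1}{681}\right) \left(- \frac{1}{481290}\right) + \frac{322439}{-2 + \frac{\left(-656\right)^{2}}{2}} = \frac{78}{227} \left(- \frac{1}{481290}\right) + \frac{322439}{-2 + \frac{1}{2} \cdot 430336} = - \frac{13}{18208805} + \frac{322439}{-2 + 215168} = - \frac{13}{18208805} + \frac{322439}{215166} = \frac{5871226078237}{3917915736630}$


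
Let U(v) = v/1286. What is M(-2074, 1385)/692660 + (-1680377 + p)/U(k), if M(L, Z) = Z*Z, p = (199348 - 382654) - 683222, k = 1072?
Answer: -56717024427765/18563288 ≈ -3.0553e+6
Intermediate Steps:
p = -866528 (p = -183306 - 683222 = -866528)
U(v) = v/1286 (U(v) = v*(1/1286) = v/1286)
M(L, Z) = Z²
M(-2074, 1385)/692660 + (-1680377 + p)/U(k) = 1385²/692660 + (-1680377 - 866528)/(((1/1286)*1072)) = 1918225*(1/692660) - 2546905/536/643 = 383645/138532 - 2546905*643/536 = 383645/138532 - 1637659915/536 = -56717024427765/18563288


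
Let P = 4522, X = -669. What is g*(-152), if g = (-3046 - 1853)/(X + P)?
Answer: 744648/3853 ≈ 193.26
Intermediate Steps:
g = -4899/3853 (g = (-3046 - 1853)/(-669 + 4522) = -4899/3853 ≈ -1.2715)
g*(-152) = -4899/3853*(-152) = 744648/3853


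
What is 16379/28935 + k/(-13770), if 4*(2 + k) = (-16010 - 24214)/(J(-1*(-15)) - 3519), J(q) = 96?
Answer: 2858987162/5051269755 ≈ 0.56599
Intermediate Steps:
k = 1070/1141 (k = -2 + ((-16010 - 24214)/(96 - 3519))/4 = -2 + (-40224/(-3423))/4 = -2 + (-40224*(-1/3423))/4 = -2 + (¼)*(13408/1141) = -2 + 3352/1141 = 1070/1141 ≈ 0.93777)
16379/28935 + k/(-13770) = 16379/28935 + (1070/1141)/(-13770) = 16379*(1/28935) + (1070/1141)*(-1/13770) = 16379/28935 - 107/1571157 = 2858987162/5051269755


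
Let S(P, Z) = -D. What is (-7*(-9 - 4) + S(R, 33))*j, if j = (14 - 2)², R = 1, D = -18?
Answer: 15696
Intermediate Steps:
j = 144 (j = 12² = 144)
S(P, Z) = 18 (S(P, Z) = -1*(-18) = 18)
(-7*(-9 - 4) + S(R, 33))*j = (-7*(-9 - 4) + 18)*144 = (-7*(-13) + 18)*144 = (91 + 18)*144 = 109*144 = 15696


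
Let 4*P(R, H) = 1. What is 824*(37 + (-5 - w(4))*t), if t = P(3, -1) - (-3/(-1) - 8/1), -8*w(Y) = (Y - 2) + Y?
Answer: 24205/2 ≈ 12103.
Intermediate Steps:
w(Y) = 1/4 - Y/4 (w(Y) = -((Y - 2) + Y)/8 = -((-2 + Y) + Y)/8 = -(-2 + 2*Y)/8 = 1/4 - Y/4)
P(R, H) = 1/4 (P(R, H) = (1/4)*1 = 1/4)
t = 21/4 (t = 1/4 - (-3/(-1) - 8/1) = 1/4 - (-3*(-1) - 8*1) = 1/4 - (3 - 8) = 1/4 - 1*(-5) = 1/4 + 5 = 21/4 ≈ 5.2500)
824*(37 + (-5 - w(4))*t) = 824*(37 + (-5 - (1/4 - 1/4*4))*(21/4)) = 824*(37 + (-5 - (1/4 - 1))*(21/4)) = 824*(37 + (-5 - 1*(-3/4))*(21/4)) = 824*(37 + (-5 + 3/4)*(21/4)) = 824*(37 - 17/4*21/4) = 824*(37 - 357/16) = 824*(235/16) = 24205/2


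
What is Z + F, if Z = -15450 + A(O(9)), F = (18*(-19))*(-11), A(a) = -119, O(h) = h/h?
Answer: -11807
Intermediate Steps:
O(h) = 1
F = 3762 (F = -342*(-11) = 3762)
Z = -15569 (Z = -15450 - 119 = -15569)
Z + F = -15569 + 3762 = -11807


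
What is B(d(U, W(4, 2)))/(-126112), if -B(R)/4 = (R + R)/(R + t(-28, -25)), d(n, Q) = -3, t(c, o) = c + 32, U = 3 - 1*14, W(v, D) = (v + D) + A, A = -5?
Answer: -3/15764 ≈ -0.00019031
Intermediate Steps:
W(v, D) = -5 + D + v (W(v, D) = (v + D) - 5 = (D + v) - 5 = -5 + D + v)
U = -11 (U = 3 - 14 = -11)
t(c, o) = 32 + c
B(R) = -8*R/(4 + R) (B(R) = -4*(R + R)/(R + (32 - 28)) = -4*2*R/(R + 4) = -4*2*R/(4 + R) = -8*R/(4 + R))
B(d(U, W(4, 2)))/(-126112) = -8*(-3)/(4 - 3)/(-126112) = -8*(-3)/1*(-1/126112) = -8*(-3)*1*(-1/126112) = 24*(-1/126112) = -3/15764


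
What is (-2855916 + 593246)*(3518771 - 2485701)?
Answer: -2337496496900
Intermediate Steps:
(-2855916 + 593246)*(3518771 - 2485701) = -2262670*1033070 = -2337496496900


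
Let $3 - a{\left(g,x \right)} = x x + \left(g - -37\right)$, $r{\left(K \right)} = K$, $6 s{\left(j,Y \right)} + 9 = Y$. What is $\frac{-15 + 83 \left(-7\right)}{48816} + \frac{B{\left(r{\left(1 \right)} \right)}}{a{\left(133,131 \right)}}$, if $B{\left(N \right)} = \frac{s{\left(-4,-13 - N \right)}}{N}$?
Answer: $- \frac{422515}{35245152} \approx -0.011988$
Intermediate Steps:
$s{\left(j,Y \right)} = - \frac{3}{2} + \frac{Y}{6}$
$B{\left(N \right)} = \frac{- \frac{11}{3} - \frac{N}{6}}{N}$ ($B{\left(N \right)} = \frac{- \frac{3}{2} + \frac{-13 - N}{6}}{N} = \frac{- \frac{3}{2} - \left(\frac{13}{6} + \frac{N}{6}\right)}{N} = \frac{- \frac{11}{3} - \frac{N}{6}}{N}$)
$a{\left(g,x \right)} = -34 - g - x^{2}$ ($a{\left(g,x \right)} = 3 - \left(x x + \left(g - -37\right)\right) = 3 - \left(x^{2} + \left(g + 37\right)\right) = 3 - \left(x^{2} + \left(37 + g\right)\right) = 3 - \left(37 + g + x^{2}\right) = -34 - g - x^{2}$)
$\frac{-15 + 83 \left(-7\right)}{48816} + \frac{B{\left(r{\left(1 \right)} \right)}}{a{\left(133,131 \right)}} = \frac{-15 + 83 \left(-7\right)}{48816} + \frac{\frac{1}{6} \cdot 1^{-1} \left(-22 - 1\right)}{-34 - 133 - 131^{2}} = \left(-15 - 581\right) \frac{1}{48816} + \frac{\frac{1}{6} \cdot 1 \left(-22 - 1\right)}{-34 - 133 - 17161} = \left(-596\right) \frac{1}{48816} + \frac{\frac{1}{6} \cdot 1 \left(-23\right)}{-34 - 133 - 17161} = - \frac{149}{12204} - \frac{23}{6 \left(-17328\right)} = - \frac{149}{12204} - - \frac{23}{103968} = - \frac{149}{12204} + \frac{23}{103968} = - \frac{422515}{35245152}$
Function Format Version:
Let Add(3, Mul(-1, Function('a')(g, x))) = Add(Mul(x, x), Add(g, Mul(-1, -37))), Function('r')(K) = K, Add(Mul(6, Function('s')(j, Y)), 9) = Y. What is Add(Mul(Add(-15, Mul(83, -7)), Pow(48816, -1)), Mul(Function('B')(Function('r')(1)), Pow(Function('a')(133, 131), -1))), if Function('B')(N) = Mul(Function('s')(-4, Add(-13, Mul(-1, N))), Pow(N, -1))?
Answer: Rational(-422515, 35245152) ≈ -0.011988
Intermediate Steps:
Function('s')(j, Y) = Add(Rational(-3, 2), Mul(Rational(1, 6), Y))
Function('B')(N) = Mul(Pow(N, -1), Add(Rational(-11, 3), Mul(Rational(-1, 6), N))) (Function('B')(N) = Mul(Add(Rational(-3, 2), Mul(Rational(1, 6), Add(-13, Mul(-1, N)))), Pow(N, -1)) = Mul(Add(Rational(-3, 2), Add(Rational(-13, 6), Mul(Rational(-1, 6), N))), Pow(N, -1)) = Mul(Add(Rational(-11, 3), Mul(Rational(-1, 6), N)), Pow(N, -1)) = Mul(Pow(N, -1), Add(Rational(-11, 3), Mul(Rational(-1, 6), N))))
Function('a')(g, x) = Add(-34, Mul(-1, g), Mul(-1, Pow(x, 2))) (Function('a')(g, x) = Add(3, Mul(-1, Add(Mul(x, x), Add(g, Mul(-1, -37))))) = Add(3, Mul(-1, Add(Pow(x, 2), Add(g, 37)))) = Add(3, Mul(-1, Add(Pow(x, 2), Add(37, g)))) = Add(3, Mul(-1, Add(37, g, Pow(x, 2)))) = Add(3, Add(-37, Mul(-1, g), Mul(-1, Pow(x, 2)))) = Add(-34, Mul(-1, g), Mul(-1, Pow(x, 2))))
Add(Mul(Add(-15, Mul(83, -7)), Pow(48816, -1)), Mul(Function('B')(Function('r')(1)), Pow(Function('a')(133, 131), -1))) = Add(Mul(Add(-15, Mul(83, -7)), Pow(48816, -1)), Mul(Mul(Rational(1, 6), Pow(1, -1), Add(-22, Mul(-1, 1))), Pow(Add(-34, Mul(-1, 133), Mul(-1, Pow(131, 2))), -1))) = Add(Mul(Add(-15, -581), Rational(1, 48816)), Mul(Mul(Rational(1, 6), 1, Add(-22, -1)), Pow(Add(-34, -133, Mul(-1, 17161)), -1))) = Add(Mul(-596, Rational(1, 48816)), Mul(Mul(Rational(1, 6), 1, -23), Pow(Add(-34, -133, -17161), -1))) = Add(Rational(-149, 12204), Mul(Rational(-23, 6), Pow(-17328, -1))) = Add(Rational(-149, 12204), Mul(Rational(-23, 6), Rational(-1, 17328))) = Add(Rational(-149, 12204), Rational(23, 103968)) = Rational(-422515, 35245152)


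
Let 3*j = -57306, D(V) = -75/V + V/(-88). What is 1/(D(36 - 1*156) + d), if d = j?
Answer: -88/1680801 ≈ -5.2356e-5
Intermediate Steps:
D(V) = -75/V - V/88 (D(V) = -75/V + V*(-1/88) = -75/V - V/88)
j = -19102 (j = (⅓)*(-57306) = -19102)
d = -19102
1/(D(36 - 1*156) + d) = 1/((-75/(36 - 1*156) - (36 - 1*156)/88) - 19102) = 1/((-75/(36 - 156) - (36 - 156)/88) - 19102) = 1/((-75/(-120) - 1/88*(-120)) - 19102) = 1/((-75*(-1/120) + 15/11) - 19102) = 1/((5/8 + 15/11) - 19102) = 1/(175/88 - 19102) = 1/(-1680801/88) = -88/1680801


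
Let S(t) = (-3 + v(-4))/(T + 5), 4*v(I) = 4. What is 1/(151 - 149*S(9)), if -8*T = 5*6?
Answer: 5/1947 ≈ 0.0025681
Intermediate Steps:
T = -15/4 (T = -5*6/8 = -⅛*30 = -15/4 ≈ -3.7500)
v(I) = 1 (v(I) = (¼)*4 = 1)
S(t) = -8/5 (S(t) = (-3 + 1)/(-15/4 + 5) = -2/5/4 = -2*⅘ = -8/5)
1/(151 - 149*S(9)) = 1/(151 - 149*(-8/5)) = 1/(151 + 1192/5) = 1/(1947/5) = 5/1947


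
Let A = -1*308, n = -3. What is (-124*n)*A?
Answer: -114576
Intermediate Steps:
A = -308
(-124*n)*A = -124*(-3)*(-308) = 372*(-308) = -114576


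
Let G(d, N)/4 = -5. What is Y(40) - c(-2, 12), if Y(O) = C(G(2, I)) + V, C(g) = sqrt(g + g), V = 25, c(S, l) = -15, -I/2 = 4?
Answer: 40 + 2*I*sqrt(10) ≈ 40.0 + 6.3246*I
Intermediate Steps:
I = -8 (I = -2*4 = -8)
G(d, N) = -20 (G(d, N) = 4*(-5) = -20)
C(g) = sqrt(2)*sqrt(g) (C(g) = sqrt(2*g) = sqrt(2)*sqrt(g))
Y(O) = 25 + 2*I*sqrt(10) (Y(O) = sqrt(2)*sqrt(-20) + 25 = sqrt(2)*(2*I*sqrt(5)) + 25 = 2*I*sqrt(10) + 25 = 25 + 2*I*sqrt(10))
Y(40) - c(-2, 12) = (25 + 2*I*sqrt(10)) - 1*(-15) = (25 + 2*I*sqrt(10)) + 15 = 40 + 2*I*sqrt(10)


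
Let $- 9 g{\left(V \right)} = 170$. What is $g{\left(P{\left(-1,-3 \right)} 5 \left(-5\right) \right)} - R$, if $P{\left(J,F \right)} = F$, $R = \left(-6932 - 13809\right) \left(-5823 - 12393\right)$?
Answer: $- \frac{3400362674}{9} \approx -3.7782 \cdot 10^{8}$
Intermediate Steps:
$R = 377818056$ ($R = \left(-20741\right) \left(-18216\right) = 377818056$)
$g{\left(V \right)} = - \frac{170}{9}$ ($g{\left(V \right)} = \left(- \frac{1}{9}\right) 170 = - \frac{170}{9}$)
$g{\left(P{\left(-1,-3 \right)} 5 \left(-5\right) \right)} - R = - \frac{170}{9} - 377818056 = - \frac{3400362674}{9}$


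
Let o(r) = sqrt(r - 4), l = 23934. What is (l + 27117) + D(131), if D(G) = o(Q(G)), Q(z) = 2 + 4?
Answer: 51051 + sqrt(2) ≈ 51052.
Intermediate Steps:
Q(z) = 6
o(r) = sqrt(-4 + r)
D(G) = sqrt(2) (D(G) = sqrt(-4 + 6) = sqrt(2))
(l + 27117) + D(131) = (23934 + 27117) + sqrt(2) = 51051 + sqrt(2)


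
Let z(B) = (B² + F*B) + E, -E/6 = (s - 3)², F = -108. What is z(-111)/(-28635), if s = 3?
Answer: -8103/9545 ≈ -0.84893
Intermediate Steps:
E = 0 (E = -6*(3 - 3)² = -6*0² = -6*0 = 0)
z(B) = B² - 108*B (z(B) = (B² - 108*B) + 0 = B² - 108*B)
z(-111)/(-28635) = -111*(-108 - 111)/(-28635) = -111*(-219)*(-1/28635) = 24309*(-1/28635) = -8103/9545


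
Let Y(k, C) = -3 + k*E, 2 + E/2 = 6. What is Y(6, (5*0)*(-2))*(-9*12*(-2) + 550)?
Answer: 34470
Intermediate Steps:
E = 8 (E = -4 + 2*6 = -4 + 12 = 8)
Y(k, C) = -3 + 8*k (Y(k, C) = -3 + k*8 = -3 + 8*k)
Y(6, (5*0)*(-2))*(-9*12*(-2) + 550) = (-3 + 8*6)*(-9*12*(-2) + 550) = (-3 + 48)*(-108*(-2) + 550) = 45*(216 + 550) = 45*766 = 34470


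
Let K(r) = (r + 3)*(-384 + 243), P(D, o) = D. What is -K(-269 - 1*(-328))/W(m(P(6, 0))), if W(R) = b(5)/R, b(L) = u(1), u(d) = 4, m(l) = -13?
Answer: -56823/2 ≈ -28412.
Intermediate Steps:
K(r) = -423 - 141*r (K(r) = (3 + r)*(-141) = -423 - 141*r)
b(L) = 4
W(R) = 4/R
-K(-269 - 1*(-328))/W(m(P(6, 0))) = -(-423 - 141*(-269 - 1*(-328)))/(4/(-13)) = -(-423 - 141*(-269 + 328))/(4*(-1/13)) = -(-423 - 141*59)/(-4/13) = -(-423 - 8319)*(-13)/4 = -(-8742)*(-13)/4 = -1*56823/2 = -56823/2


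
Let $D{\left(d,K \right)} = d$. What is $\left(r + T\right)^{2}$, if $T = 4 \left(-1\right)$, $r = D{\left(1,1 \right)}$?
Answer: $9$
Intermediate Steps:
$r = 1$
$T = -4$
$\left(r + T\right)^{2} = \left(1 - 4\right)^{2} = \left(-3\right)^{2} = 9$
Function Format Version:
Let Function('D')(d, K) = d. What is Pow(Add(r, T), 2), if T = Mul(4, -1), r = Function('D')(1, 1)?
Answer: 9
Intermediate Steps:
r = 1
T = -4
Pow(Add(r, T), 2) = Pow(Add(1, -4), 2) = Pow(-3, 2) = 9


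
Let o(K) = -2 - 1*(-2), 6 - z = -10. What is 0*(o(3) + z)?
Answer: 0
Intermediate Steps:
z = 16 (z = 6 - 1*(-10) = 6 + 10 = 16)
o(K) = 0 (o(K) = -2 + 2 = 0)
0*(o(3) + z) = 0*(0 + 16) = 0*16 = 0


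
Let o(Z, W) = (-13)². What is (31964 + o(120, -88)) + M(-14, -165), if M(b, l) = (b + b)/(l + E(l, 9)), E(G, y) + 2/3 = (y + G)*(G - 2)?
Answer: 2495416563/77659 ≈ 32133.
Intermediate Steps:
E(G, y) = -⅔ + (-2 + G)*(G + y) (E(G, y) = -⅔ + (y + G)*(G - 2) = -⅔ + (G + y)*(-2 + G) = -⅔ + (-2 + G)*(G + y))
o(Z, W) = 169
M(b, l) = 2*b/(-56/3 + l² + 8*l) (M(b, l) = (b + b)/(l + (-⅔ + l² - 2*l - 2*9 + l*9)) = (2*b)/(l + (-⅔ + l² - 2*l - 18 + 9*l)) = (2*b)/(l + (-56/3 + l² + 7*l)) = (2*b)/(-56/3 + l² + 8*l) = 2*b/(-56/3 + l² + 8*l))
(31964 + o(120, -88)) + M(-14, -165) = (31964 + 169) + 6*(-14)/(-56 + 3*(-165)² + 24*(-165)) = 32133 + 6*(-14)/(-56 + 3*27225 - 3960) = 32133 + 6*(-14)/(-56 + 81675 - 3960) = 32133 + 6*(-14)/77659 = 32133 + 6*(-14)*(1/77659) = 32133 - 84/77659 = 2495416563/77659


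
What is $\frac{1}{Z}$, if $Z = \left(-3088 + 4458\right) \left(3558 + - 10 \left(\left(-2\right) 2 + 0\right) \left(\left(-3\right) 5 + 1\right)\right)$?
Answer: $\frac{1}{4107260} \approx 2.4347 \cdot 10^{-7}$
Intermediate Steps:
$Z = 4107260$ ($Z = 1370 \left(3558 + - 10 \left(-4 + 0\right) \left(-15 + 1\right)\right) = 1370 \left(3558 + \left(-10\right) \left(-4\right) \left(-14\right)\right) = 1370 \left(3558 + 40 \left(-14\right)\right) = 1370 \left(3558 - 560\right) = 1370 \cdot 2998 = 4107260$)
$\frac{1}{Z} = \frac{1}{4107260}$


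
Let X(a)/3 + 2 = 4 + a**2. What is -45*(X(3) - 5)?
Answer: -1260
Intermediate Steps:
X(a) = 6 + 3*a**2 (X(a) = -6 + 3*(4 + a**2) = -6 + (12 + 3*a**2) = 6 + 3*a**2)
-45*(X(3) - 5) = -45*((6 + 3*3**2) - 5) = -45*((6 + 3*9) - 5) = -45*((6 + 27) - 5) = -45*(33 - 5) = -45*28 = -1260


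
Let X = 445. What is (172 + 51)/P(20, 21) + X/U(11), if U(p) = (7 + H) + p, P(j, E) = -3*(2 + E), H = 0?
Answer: 8897/414 ≈ 21.490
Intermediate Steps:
P(j, E) = -6 - 3*E
U(p) = 7 + p (U(p) = (7 + 0) + p = 7 + p)
(172 + 51)/P(20, 21) + X/U(11) = (172 + 51)/(-6 - 3*21) + 445/(7 + 11) = 223/(-6 - 63) + 445/18 = 223/(-69) + 445*(1/18) = 223*(-1/69) + 445/18 = -223/69 + 445/18 = 8897/414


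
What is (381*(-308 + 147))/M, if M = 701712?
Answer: -20447/233904 ≈ -0.087416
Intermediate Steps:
(381*(-308 + 147))/M = (381*(-308 + 147))/701712 = (381*(-161))*(1/701712) = -61341*1/701712 = -20447/233904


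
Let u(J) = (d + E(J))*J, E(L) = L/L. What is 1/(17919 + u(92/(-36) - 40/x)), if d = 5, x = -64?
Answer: 12/214889 ≈ 5.5843e-5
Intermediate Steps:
E(L) = 1
u(J) = 6*J (u(J) = (5 + 1)*J = 6*J)
1/(17919 + u(92/(-36) - 40/x)) = 1/(17919 + 6*(92/(-36) - 40/(-64))) = 1/(17919 + 6*(92*(-1/36) - 40*(-1/64))) = 1/(17919 + 6*(-23/9 + 5/8)) = 1/(17919 + 6*(-139/72)) = 1/(17919 - 139/12) = 1/(214889/12) = 12/214889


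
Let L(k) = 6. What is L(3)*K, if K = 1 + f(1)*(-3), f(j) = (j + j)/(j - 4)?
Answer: 18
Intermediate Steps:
f(j) = 2*j/(-4 + j) (f(j) = (2*j)/(-4 + j) = 2*j/(-4 + j))
K = 3 (K = 1 + (2*1/(-4 + 1))*(-3) = 1 + (2*1/(-3))*(-3) = 1 + (2*1*(-⅓))*(-3) = 1 - ⅔*(-3) = 1 + 2 = 3)
L(3)*K = 6*3 = 18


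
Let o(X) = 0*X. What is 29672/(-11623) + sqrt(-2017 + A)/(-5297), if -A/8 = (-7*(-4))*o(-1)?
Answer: -29672/11623 - I*sqrt(2017)/5297 ≈ -2.5529 - 0.0084786*I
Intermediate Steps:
o(X) = 0
A = 0 (A = -8*(-7*(-4))*0 = -224*0 = -8*0 = 0)
29672/(-11623) + sqrt(-2017 + A)/(-5297) = 29672/(-11623) + sqrt(-2017 + 0)/(-5297) = 29672*(-1/11623) + sqrt(-2017)*(-1/5297) = -29672/11623 + (I*sqrt(2017))*(-1/5297) = -29672/11623 - I*sqrt(2017)/5297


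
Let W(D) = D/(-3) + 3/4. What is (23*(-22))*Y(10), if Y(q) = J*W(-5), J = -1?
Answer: 7337/6 ≈ 1222.8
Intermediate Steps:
W(D) = ¾ - D/3 (W(D) = D*(-⅓) + 3*(¼) = -D/3 + ¾ = ¾ - D/3)
Y(q) = -29/12 (Y(q) = -(¾ - ⅓*(-5)) = -(¾ + 5/3) = -1*29/12 = -29/12)
(23*(-22))*Y(10) = (23*(-22))*(-29/12) = -506*(-29/12) = 7337/6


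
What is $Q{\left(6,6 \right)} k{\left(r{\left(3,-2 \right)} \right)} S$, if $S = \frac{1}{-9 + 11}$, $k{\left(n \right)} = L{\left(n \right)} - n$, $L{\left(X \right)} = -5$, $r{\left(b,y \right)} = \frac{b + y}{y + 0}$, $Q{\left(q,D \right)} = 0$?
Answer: $0$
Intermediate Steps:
$r{\left(b,y \right)} = \frac{b + y}{y}$
$k{\left(n \right)} = -5 - n$
$S = \frac{1}{2} \approx 0.5$
$Q{\left(6,6 \right)} k{\left(r{\left(3,-2 \right)} \right)} S = 0 \left(-5 - \frac{3 - 2}{-2}\right) \frac{1}{2} = 0 \left(-5 - \left(- \frac{1}{2}\right) 1\right) \frac{1}{2} = 0 \left(-5 - - \frac{1}{2}\right) \frac{1}{2} = 0 \left(-5 + \frac{1}{2}\right) \frac{1}{2} = 0 \left(- \frac{9}{2}\right) \frac{1}{2} = 0 \cdot \frac{1}{2} = 0$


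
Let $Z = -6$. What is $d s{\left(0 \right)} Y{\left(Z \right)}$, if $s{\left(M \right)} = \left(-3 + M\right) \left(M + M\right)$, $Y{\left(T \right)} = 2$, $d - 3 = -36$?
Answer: $0$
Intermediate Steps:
$d = -33$ ($d = 3 - 36 = -33$)
$s{\left(M \right)} = 2 M \left(-3 + M\right)$ ($s{\left(M \right)} = \left(-3 + M\right) 2 M = 2 M \left(-3 + M\right)$)
$d s{\left(0 \right)} Y{\left(Z \right)} = - 33 \cdot 2 \cdot 0 \left(-3 + 0\right) 2 = - 33 \cdot 2 \cdot 0 \left(-3\right) 2 = \left(-33\right) 0 \cdot 2 = 0 \cdot 2 = 0$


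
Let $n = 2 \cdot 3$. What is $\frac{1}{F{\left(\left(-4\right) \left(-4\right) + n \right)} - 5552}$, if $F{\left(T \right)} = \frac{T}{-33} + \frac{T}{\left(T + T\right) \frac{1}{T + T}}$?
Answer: $- \frac{3}{16592} \approx -0.00018081$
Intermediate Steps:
$n = 6$
$F{\left(T \right)} = \frac{32 T}{33}$ ($F{\left(T \right)} = T \left(- \frac{1}{33}\right) + \frac{T}{2 T \frac{1}{2 T}} = - \frac{T}{33} + \frac{T}{2 T \frac{1}{2 T}} = - \frac{T}{33} + \frac{T}{1} = - \frac{T}{33} + T 1 = - \frac{T}{33} + T = \frac{32 T}{33}$)
$\frac{1}{F{\left(\left(-4\right) \left(-4\right) + n \right)} - 5552} = \frac{1}{\frac{32 \left(\left(-4\right) \left(-4\right) + 6\right)}{33} - 5552} = \frac{1}{\frac{32 \left(16 + 6\right)}{33} - 5552} = \frac{1}{\frac{32}{33} \cdot 22 - 5552} = \frac{1}{\frac{64}{3} - 5552} = \frac{1}{- \frac{16592}{3}} = - \frac{3}{16592}$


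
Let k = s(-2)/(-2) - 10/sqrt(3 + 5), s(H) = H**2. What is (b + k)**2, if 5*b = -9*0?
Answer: 33/2 + 10*sqrt(2) ≈ 30.642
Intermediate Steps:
b = 0 (b = (-9*0)/5 = (1/5)*0 = 0)
k = -2 - 5*sqrt(2)/2 (k = (-2)**2/(-2) - 10/sqrt(3 + 5) = 4*(-1/2) - 10*sqrt(2)/4 = -2 - 10*sqrt(2)/4 = -2 - 5*sqrt(2)/2 ≈ -5.5355)
(b + k)**2 = (0 + (-2 - 5*sqrt(2)/2))**2 = (-2 - 5*sqrt(2)/2)**2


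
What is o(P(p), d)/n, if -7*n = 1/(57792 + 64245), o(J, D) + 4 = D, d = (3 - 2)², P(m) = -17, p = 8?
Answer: 2562777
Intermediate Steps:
d = 1 (d = 1² = 1)
o(J, D) = -4 + D
n = -1/854259 (n = -1/(7*(57792 + 64245)) = -⅐/122037 = -⅐*1/122037 = -1/854259 ≈ -1.1706e-6)
o(P(p), d)/n = (-4 + 1)/(-1/854259) = -3*(-854259) = 2562777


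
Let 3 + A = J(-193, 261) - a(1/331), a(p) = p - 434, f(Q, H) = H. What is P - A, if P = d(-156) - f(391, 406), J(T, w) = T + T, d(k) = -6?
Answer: -151266/331 ≈ -457.00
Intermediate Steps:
J(T, w) = 2*T
a(p) = -434 + p
A = 14894/331 (A = -3 + (2*(-193) - (-434 + 1/331)) = -3 + (-386 - (-434 + 1/331)) = -3 + (-386 - 1*(-143653/331)) = -3 + (-386 + 143653/331) = -3 + 15887/331 = 14894/331 ≈ 44.997)
P = -412 (P = -6 - 1*406 = -6 - 406 = -412)
P - A = -412 - 1*14894/331 = -412 - 14894/331 = -151266/331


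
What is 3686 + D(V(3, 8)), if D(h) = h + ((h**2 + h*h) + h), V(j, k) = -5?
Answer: 3726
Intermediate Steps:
D(h) = 2*h + 2*h**2 (D(h) = h + ((h**2 + h**2) + h) = h + (2*h**2 + h) = h + (h + 2*h**2) = 2*h + 2*h**2)
3686 + D(V(3, 8)) = 3686 + 2*(-5)*(1 - 5) = 3686 + 2*(-5)*(-4) = 3686 + 40 = 3726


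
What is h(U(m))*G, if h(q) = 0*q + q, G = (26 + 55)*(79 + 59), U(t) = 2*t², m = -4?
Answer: 357696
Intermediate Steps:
G = 11178 (G = 81*138 = 11178)
h(q) = q (h(q) = 0 + q = q)
h(U(m))*G = (2*(-4)²)*11178 = (2*16)*11178 = 32*11178 = 357696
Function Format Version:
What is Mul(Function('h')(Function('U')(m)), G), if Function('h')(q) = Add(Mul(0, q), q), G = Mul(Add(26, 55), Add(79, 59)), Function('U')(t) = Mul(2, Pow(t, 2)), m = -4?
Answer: 357696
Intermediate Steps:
G = 11178 (G = Mul(81, 138) = 11178)
Function('h')(q) = q (Function('h')(q) = Add(0, q) = q)
Mul(Function('h')(Function('U')(m)), G) = Mul(Mul(2, Pow(-4, 2)), 11178) = Mul(Mul(2, 16), 11178) = Mul(32, 11178) = 357696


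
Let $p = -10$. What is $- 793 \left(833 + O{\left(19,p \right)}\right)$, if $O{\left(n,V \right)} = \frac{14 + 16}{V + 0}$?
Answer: $-658190$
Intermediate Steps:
$O{\left(n,V \right)} = \frac{30}{V}$
$- 793 \left(833 + O{\left(19,p \right)}\right) = - 793 \left(833 + \frac{30}{-10}\right) = - 793 \left(833 + 30 \left(- \frac{1}{10}\right)\right) = - 793 \left(833 - 3\right) = \left(-793\right) 830 = -658190$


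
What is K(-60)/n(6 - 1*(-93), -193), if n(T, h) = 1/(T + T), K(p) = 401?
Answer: 79398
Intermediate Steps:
n(T, h) = 1/(2*T)
K(-60)/n(6 - 1*(-93), -193) = 401/((1/(2*(6 - 1*(-93))))) = 401/((1/(2*(6 + 93)))) = 401/(((1/2)/99)) = 401/(((1/2)*(1/99))) = 401/(1/198) = 401*198 = 79398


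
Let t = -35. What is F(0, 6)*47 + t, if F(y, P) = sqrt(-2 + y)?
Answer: -35 + 47*I*sqrt(2) ≈ -35.0 + 66.468*I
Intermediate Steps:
F(0, 6)*47 + t = sqrt(-2 + 0)*47 - 35 = sqrt(-2)*47 - 35 = (I*sqrt(2))*47 - 35 = 47*I*sqrt(2) - 35 = -35 + 47*I*sqrt(2)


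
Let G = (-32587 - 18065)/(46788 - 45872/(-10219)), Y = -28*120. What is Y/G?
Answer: 19126897760/6162057 ≈ 3104.0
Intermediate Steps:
Y = -3360
G = -129403197/119543111 (G = -50652/(46788 - 45872*(-1/10219)) = -50652/(46788 + 45872/10219) = -50652/478172444/10219 = -50652*10219/478172444 = -129403197/119543111 ≈ -1.0825)
Y/G = -3360/(-129403197/119543111) = -3360*(-119543111/129403197) = 19126897760/6162057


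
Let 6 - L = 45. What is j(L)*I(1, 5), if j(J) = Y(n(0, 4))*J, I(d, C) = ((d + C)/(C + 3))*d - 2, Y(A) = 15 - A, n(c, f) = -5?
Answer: 975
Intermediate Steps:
L = -39 (L = 6 - 1*45 = 6 - 45 = -39)
I(d, C) = -2 + d*(C + d)/(3 + C) (I(d, C) = ((C + d)/(3 + C))*d - 2 = d*(C + d)/(3 + C) - 2 = -2 + d*(C + d)/(3 + C))
j(J) = 20*J (j(J) = (15 - 1*(-5))*J = (15 + 5)*J = 20*J)
j(L)*I(1, 5) = (20*(-39))*((-6 + 1² - 2*5 + 5*1)/(3 + 5)) = -780*(-6 + 1 - 10 + 5)/8 = -195*(-10)/2 = -780*(-5/4) = 975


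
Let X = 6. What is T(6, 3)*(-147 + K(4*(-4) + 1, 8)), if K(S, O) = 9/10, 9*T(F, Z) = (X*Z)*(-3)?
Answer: 4383/5 ≈ 876.60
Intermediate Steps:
T(F, Z) = -2*Z (T(F, Z) = ((6*Z)*(-3))/9 = (-18*Z)/9 = -2*Z)
K(S, O) = 9/10 (K(S, O) = 9*(⅒) = 9/10)
T(6, 3)*(-147 + K(4*(-4) + 1, 8)) = (-2*3)*(-147 + 9/10) = -6*(-1461/10) = 4383/5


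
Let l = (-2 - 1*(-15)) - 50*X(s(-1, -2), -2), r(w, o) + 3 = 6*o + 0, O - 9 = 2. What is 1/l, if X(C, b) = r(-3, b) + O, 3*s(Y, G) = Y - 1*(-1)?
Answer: 1/213 ≈ 0.0046948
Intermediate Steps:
O = 11 (O = 9 + 2 = 11)
s(Y, G) = 1/3 + Y/3 (s(Y, G) = (Y - 1*(-1))/3 = (Y + 1)/3 = (1 + Y)/3 = 1/3 + Y/3)
r(w, o) = -3 + 6*o (r(w, o) = -3 + (6*o + 0) = -3 + 6*o)
X(C, b) = 8 + 6*b (X(C, b) = (-3 + 6*b) + 11 = 8 + 6*b)
l = 213 (l = (-2 - 1*(-15)) - 50*(8 + 6*(-2)) = (-2 + 15) - 50*(8 - 12) = 13 - 50*(-4) = 13 + 200 = 213)
1/l = 1/213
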